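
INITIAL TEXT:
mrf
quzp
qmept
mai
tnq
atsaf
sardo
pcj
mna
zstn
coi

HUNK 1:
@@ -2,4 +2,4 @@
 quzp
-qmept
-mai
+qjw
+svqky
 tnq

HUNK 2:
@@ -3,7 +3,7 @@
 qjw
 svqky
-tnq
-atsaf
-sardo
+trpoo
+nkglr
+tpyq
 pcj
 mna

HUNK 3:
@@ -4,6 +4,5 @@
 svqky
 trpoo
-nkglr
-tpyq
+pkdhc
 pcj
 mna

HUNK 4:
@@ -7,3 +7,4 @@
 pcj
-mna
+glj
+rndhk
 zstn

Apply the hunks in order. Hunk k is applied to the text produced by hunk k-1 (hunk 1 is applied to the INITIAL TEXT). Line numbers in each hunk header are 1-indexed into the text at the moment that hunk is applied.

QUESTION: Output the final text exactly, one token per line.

Answer: mrf
quzp
qjw
svqky
trpoo
pkdhc
pcj
glj
rndhk
zstn
coi

Derivation:
Hunk 1: at line 2 remove [qmept,mai] add [qjw,svqky] -> 11 lines: mrf quzp qjw svqky tnq atsaf sardo pcj mna zstn coi
Hunk 2: at line 3 remove [tnq,atsaf,sardo] add [trpoo,nkglr,tpyq] -> 11 lines: mrf quzp qjw svqky trpoo nkglr tpyq pcj mna zstn coi
Hunk 3: at line 4 remove [nkglr,tpyq] add [pkdhc] -> 10 lines: mrf quzp qjw svqky trpoo pkdhc pcj mna zstn coi
Hunk 4: at line 7 remove [mna] add [glj,rndhk] -> 11 lines: mrf quzp qjw svqky trpoo pkdhc pcj glj rndhk zstn coi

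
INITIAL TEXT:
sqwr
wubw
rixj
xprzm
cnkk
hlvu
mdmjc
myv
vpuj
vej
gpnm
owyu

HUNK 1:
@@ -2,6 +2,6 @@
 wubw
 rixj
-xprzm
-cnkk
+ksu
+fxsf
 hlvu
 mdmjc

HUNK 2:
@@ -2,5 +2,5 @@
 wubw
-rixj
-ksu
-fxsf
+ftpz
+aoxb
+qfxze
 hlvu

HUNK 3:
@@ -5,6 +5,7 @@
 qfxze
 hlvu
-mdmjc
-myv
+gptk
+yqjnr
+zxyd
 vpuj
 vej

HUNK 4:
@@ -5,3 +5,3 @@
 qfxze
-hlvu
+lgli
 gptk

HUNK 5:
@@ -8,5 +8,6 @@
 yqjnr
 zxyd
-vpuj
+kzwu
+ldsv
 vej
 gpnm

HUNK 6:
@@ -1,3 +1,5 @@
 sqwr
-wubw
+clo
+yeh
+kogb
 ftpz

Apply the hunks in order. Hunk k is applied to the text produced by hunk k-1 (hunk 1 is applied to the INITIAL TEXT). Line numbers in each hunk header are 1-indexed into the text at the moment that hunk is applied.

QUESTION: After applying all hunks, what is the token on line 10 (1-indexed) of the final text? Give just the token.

Answer: yqjnr

Derivation:
Hunk 1: at line 2 remove [xprzm,cnkk] add [ksu,fxsf] -> 12 lines: sqwr wubw rixj ksu fxsf hlvu mdmjc myv vpuj vej gpnm owyu
Hunk 2: at line 2 remove [rixj,ksu,fxsf] add [ftpz,aoxb,qfxze] -> 12 lines: sqwr wubw ftpz aoxb qfxze hlvu mdmjc myv vpuj vej gpnm owyu
Hunk 3: at line 5 remove [mdmjc,myv] add [gptk,yqjnr,zxyd] -> 13 lines: sqwr wubw ftpz aoxb qfxze hlvu gptk yqjnr zxyd vpuj vej gpnm owyu
Hunk 4: at line 5 remove [hlvu] add [lgli] -> 13 lines: sqwr wubw ftpz aoxb qfxze lgli gptk yqjnr zxyd vpuj vej gpnm owyu
Hunk 5: at line 8 remove [vpuj] add [kzwu,ldsv] -> 14 lines: sqwr wubw ftpz aoxb qfxze lgli gptk yqjnr zxyd kzwu ldsv vej gpnm owyu
Hunk 6: at line 1 remove [wubw] add [clo,yeh,kogb] -> 16 lines: sqwr clo yeh kogb ftpz aoxb qfxze lgli gptk yqjnr zxyd kzwu ldsv vej gpnm owyu
Final line 10: yqjnr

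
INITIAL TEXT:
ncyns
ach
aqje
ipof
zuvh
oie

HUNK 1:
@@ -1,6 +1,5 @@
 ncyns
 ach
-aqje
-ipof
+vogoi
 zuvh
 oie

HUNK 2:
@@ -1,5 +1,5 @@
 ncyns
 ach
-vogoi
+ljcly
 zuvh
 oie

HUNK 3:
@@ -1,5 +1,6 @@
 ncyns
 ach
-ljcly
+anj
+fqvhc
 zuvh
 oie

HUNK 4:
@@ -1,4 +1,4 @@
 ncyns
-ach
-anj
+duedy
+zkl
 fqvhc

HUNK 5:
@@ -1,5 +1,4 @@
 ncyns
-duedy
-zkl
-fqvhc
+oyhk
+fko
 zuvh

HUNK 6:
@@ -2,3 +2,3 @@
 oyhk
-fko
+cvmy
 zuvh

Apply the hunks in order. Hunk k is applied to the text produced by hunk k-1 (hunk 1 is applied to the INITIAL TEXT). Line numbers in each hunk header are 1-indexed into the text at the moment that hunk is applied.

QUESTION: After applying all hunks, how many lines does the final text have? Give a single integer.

Answer: 5

Derivation:
Hunk 1: at line 1 remove [aqje,ipof] add [vogoi] -> 5 lines: ncyns ach vogoi zuvh oie
Hunk 2: at line 1 remove [vogoi] add [ljcly] -> 5 lines: ncyns ach ljcly zuvh oie
Hunk 3: at line 1 remove [ljcly] add [anj,fqvhc] -> 6 lines: ncyns ach anj fqvhc zuvh oie
Hunk 4: at line 1 remove [ach,anj] add [duedy,zkl] -> 6 lines: ncyns duedy zkl fqvhc zuvh oie
Hunk 5: at line 1 remove [duedy,zkl,fqvhc] add [oyhk,fko] -> 5 lines: ncyns oyhk fko zuvh oie
Hunk 6: at line 2 remove [fko] add [cvmy] -> 5 lines: ncyns oyhk cvmy zuvh oie
Final line count: 5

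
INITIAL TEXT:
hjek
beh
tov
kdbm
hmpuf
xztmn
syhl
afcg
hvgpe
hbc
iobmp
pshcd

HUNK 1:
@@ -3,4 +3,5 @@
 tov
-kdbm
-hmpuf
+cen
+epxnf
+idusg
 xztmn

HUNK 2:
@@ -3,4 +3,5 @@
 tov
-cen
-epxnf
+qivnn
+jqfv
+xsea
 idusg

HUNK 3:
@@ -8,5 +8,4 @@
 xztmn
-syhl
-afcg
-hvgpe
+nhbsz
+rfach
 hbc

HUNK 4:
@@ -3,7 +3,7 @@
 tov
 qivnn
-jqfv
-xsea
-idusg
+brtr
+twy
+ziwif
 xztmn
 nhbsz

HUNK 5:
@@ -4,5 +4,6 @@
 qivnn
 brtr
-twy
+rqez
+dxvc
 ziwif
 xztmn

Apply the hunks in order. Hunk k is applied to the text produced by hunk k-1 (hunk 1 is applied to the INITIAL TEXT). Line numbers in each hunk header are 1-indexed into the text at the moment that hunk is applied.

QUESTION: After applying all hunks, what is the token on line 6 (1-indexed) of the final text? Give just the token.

Hunk 1: at line 3 remove [kdbm,hmpuf] add [cen,epxnf,idusg] -> 13 lines: hjek beh tov cen epxnf idusg xztmn syhl afcg hvgpe hbc iobmp pshcd
Hunk 2: at line 3 remove [cen,epxnf] add [qivnn,jqfv,xsea] -> 14 lines: hjek beh tov qivnn jqfv xsea idusg xztmn syhl afcg hvgpe hbc iobmp pshcd
Hunk 3: at line 8 remove [syhl,afcg,hvgpe] add [nhbsz,rfach] -> 13 lines: hjek beh tov qivnn jqfv xsea idusg xztmn nhbsz rfach hbc iobmp pshcd
Hunk 4: at line 3 remove [jqfv,xsea,idusg] add [brtr,twy,ziwif] -> 13 lines: hjek beh tov qivnn brtr twy ziwif xztmn nhbsz rfach hbc iobmp pshcd
Hunk 5: at line 4 remove [twy] add [rqez,dxvc] -> 14 lines: hjek beh tov qivnn brtr rqez dxvc ziwif xztmn nhbsz rfach hbc iobmp pshcd
Final line 6: rqez

Answer: rqez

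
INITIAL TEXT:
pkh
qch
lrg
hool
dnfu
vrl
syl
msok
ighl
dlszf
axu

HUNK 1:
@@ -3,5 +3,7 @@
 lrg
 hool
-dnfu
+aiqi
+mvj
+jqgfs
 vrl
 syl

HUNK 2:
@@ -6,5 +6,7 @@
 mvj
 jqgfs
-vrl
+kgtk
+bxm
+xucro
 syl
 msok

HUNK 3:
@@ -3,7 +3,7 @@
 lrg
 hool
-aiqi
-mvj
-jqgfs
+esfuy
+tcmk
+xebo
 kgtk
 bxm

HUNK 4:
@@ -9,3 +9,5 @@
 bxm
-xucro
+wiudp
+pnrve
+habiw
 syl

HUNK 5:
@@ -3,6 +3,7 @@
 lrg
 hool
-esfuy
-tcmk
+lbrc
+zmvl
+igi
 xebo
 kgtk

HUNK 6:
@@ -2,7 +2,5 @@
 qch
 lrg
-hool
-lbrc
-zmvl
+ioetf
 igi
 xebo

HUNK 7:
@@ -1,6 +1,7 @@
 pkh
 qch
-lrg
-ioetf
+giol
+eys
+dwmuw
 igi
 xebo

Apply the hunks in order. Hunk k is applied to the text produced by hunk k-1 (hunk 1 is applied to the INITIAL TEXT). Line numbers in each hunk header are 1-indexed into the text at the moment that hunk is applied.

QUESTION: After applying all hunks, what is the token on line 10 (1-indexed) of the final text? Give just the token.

Hunk 1: at line 3 remove [dnfu] add [aiqi,mvj,jqgfs] -> 13 lines: pkh qch lrg hool aiqi mvj jqgfs vrl syl msok ighl dlszf axu
Hunk 2: at line 6 remove [vrl] add [kgtk,bxm,xucro] -> 15 lines: pkh qch lrg hool aiqi mvj jqgfs kgtk bxm xucro syl msok ighl dlszf axu
Hunk 3: at line 3 remove [aiqi,mvj,jqgfs] add [esfuy,tcmk,xebo] -> 15 lines: pkh qch lrg hool esfuy tcmk xebo kgtk bxm xucro syl msok ighl dlszf axu
Hunk 4: at line 9 remove [xucro] add [wiudp,pnrve,habiw] -> 17 lines: pkh qch lrg hool esfuy tcmk xebo kgtk bxm wiudp pnrve habiw syl msok ighl dlszf axu
Hunk 5: at line 3 remove [esfuy,tcmk] add [lbrc,zmvl,igi] -> 18 lines: pkh qch lrg hool lbrc zmvl igi xebo kgtk bxm wiudp pnrve habiw syl msok ighl dlszf axu
Hunk 6: at line 2 remove [hool,lbrc,zmvl] add [ioetf] -> 16 lines: pkh qch lrg ioetf igi xebo kgtk bxm wiudp pnrve habiw syl msok ighl dlszf axu
Hunk 7: at line 1 remove [lrg,ioetf] add [giol,eys,dwmuw] -> 17 lines: pkh qch giol eys dwmuw igi xebo kgtk bxm wiudp pnrve habiw syl msok ighl dlszf axu
Final line 10: wiudp

Answer: wiudp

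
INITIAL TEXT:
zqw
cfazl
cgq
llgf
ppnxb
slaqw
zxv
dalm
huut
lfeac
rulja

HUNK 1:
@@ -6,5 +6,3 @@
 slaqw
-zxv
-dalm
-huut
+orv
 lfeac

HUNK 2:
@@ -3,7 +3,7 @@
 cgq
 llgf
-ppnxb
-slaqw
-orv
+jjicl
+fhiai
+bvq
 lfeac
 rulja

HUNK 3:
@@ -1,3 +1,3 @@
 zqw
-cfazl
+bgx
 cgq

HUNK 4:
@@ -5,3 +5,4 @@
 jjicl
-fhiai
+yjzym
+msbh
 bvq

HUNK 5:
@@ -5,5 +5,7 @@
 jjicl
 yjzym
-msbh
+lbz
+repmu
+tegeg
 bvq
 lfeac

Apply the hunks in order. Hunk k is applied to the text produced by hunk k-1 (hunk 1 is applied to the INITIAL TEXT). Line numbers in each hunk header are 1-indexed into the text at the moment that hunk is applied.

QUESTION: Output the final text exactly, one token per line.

Hunk 1: at line 6 remove [zxv,dalm,huut] add [orv] -> 9 lines: zqw cfazl cgq llgf ppnxb slaqw orv lfeac rulja
Hunk 2: at line 3 remove [ppnxb,slaqw,orv] add [jjicl,fhiai,bvq] -> 9 lines: zqw cfazl cgq llgf jjicl fhiai bvq lfeac rulja
Hunk 3: at line 1 remove [cfazl] add [bgx] -> 9 lines: zqw bgx cgq llgf jjicl fhiai bvq lfeac rulja
Hunk 4: at line 5 remove [fhiai] add [yjzym,msbh] -> 10 lines: zqw bgx cgq llgf jjicl yjzym msbh bvq lfeac rulja
Hunk 5: at line 5 remove [msbh] add [lbz,repmu,tegeg] -> 12 lines: zqw bgx cgq llgf jjicl yjzym lbz repmu tegeg bvq lfeac rulja

Answer: zqw
bgx
cgq
llgf
jjicl
yjzym
lbz
repmu
tegeg
bvq
lfeac
rulja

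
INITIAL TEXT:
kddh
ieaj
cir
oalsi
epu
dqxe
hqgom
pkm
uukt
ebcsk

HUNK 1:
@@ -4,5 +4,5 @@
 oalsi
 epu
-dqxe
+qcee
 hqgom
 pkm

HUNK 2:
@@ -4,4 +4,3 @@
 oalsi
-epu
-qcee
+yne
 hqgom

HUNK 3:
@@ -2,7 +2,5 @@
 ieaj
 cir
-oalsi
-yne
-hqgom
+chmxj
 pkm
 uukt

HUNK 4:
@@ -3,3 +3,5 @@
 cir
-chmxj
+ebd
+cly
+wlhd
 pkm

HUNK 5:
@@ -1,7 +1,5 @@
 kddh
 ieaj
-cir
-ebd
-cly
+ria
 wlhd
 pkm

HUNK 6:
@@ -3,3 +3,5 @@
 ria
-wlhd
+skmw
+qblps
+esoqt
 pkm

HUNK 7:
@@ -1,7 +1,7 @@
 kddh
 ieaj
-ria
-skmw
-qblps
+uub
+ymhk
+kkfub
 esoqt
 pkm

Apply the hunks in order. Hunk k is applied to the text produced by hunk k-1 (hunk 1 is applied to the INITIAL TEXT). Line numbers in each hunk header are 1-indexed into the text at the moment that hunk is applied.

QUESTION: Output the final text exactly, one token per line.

Hunk 1: at line 4 remove [dqxe] add [qcee] -> 10 lines: kddh ieaj cir oalsi epu qcee hqgom pkm uukt ebcsk
Hunk 2: at line 4 remove [epu,qcee] add [yne] -> 9 lines: kddh ieaj cir oalsi yne hqgom pkm uukt ebcsk
Hunk 3: at line 2 remove [oalsi,yne,hqgom] add [chmxj] -> 7 lines: kddh ieaj cir chmxj pkm uukt ebcsk
Hunk 4: at line 3 remove [chmxj] add [ebd,cly,wlhd] -> 9 lines: kddh ieaj cir ebd cly wlhd pkm uukt ebcsk
Hunk 5: at line 1 remove [cir,ebd,cly] add [ria] -> 7 lines: kddh ieaj ria wlhd pkm uukt ebcsk
Hunk 6: at line 3 remove [wlhd] add [skmw,qblps,esoqt] -> 9 lines: kddh ieaj ria skmw qblps esoqt pkm uukt ebcsk
Hunk 7: at line 1 remove [ria,skmw,qblps] add [uub,ymhk,kkfub] -> 9 lines: kddh ieaj uub ymhk kkfub esoqt pkm uukt ebcsk

Answer: kddh
ieaj
uub
ymhk
kkfub
esoqt
pkm
uukt
ebcsk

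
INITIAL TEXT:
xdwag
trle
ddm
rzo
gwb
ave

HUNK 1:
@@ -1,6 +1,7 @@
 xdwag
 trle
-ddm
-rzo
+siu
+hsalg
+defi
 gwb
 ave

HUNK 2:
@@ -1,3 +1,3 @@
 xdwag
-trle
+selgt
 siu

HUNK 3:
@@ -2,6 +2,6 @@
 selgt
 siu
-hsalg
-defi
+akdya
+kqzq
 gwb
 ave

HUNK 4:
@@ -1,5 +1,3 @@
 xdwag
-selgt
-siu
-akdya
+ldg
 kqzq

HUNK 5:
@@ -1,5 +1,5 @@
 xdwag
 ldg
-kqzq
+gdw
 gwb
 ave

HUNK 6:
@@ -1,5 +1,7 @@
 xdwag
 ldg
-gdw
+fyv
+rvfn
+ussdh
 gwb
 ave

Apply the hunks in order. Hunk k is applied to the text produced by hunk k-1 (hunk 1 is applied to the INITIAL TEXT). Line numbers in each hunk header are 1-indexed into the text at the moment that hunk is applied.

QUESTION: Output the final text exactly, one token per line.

Answer: xdwag
ldg
fyv
rvfn
ussdh
gwb
ave

Derivation:
Hunk 1: at line 1 remove [ddm,rzo] add [siu,hsalg,defi] -> 7 lines: xdwag trle siu hsalg defi gwb ave
Hunk 2: at line 1 remove [trle] add [selgt] -> 7 lines: xdwag selgt siu hsalg defi gwb ave
Hunk 3: at line 2 remove [hsalg,defi] add [akdya,kqzq] -> 7 lines: xdwag selgt siu akdya kqzq gwb ave
Hunk 4: at line 1 remove [selgt,siu,akdya] add [ldg] -> 5 lines: xdwag ldg kqzq gwb ave
Hunk 5: at line 1 remove [kqzq] add [gdw] -> 5 lines: xdwag ldg gdw gwb ave
Hunk 6: at line 1 remove [gdw] add [fyv,rvfn,ussdh] -> 7 lines: xdwag ldg fyv rvfn ussdh gwb ave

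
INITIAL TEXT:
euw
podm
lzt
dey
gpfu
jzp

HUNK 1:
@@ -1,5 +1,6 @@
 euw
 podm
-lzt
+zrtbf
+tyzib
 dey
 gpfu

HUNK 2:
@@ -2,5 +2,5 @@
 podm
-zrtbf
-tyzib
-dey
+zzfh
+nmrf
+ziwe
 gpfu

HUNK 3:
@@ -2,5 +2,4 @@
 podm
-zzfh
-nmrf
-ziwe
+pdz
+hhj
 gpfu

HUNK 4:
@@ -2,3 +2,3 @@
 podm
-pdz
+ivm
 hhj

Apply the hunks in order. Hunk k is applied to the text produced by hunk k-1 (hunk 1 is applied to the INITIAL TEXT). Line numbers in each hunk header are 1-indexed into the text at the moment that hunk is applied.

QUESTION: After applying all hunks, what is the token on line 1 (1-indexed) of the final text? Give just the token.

Answer: euw

Derivation:
Hunk 1: at line 1 remove [lzt] add [zrtbf,tyzib] -> 7 lines: euw podm zrtbf tyzib dey gpfu jzp
Hunk 2: at line 2 remove [zrtbf,tyzib,dey] add [zzfh,nmrf,ziwe] -> 7 lines: euw podm zzfh nmrf ziwe gpfu jzp
Hunk 3: at line 2 remove [zzfh,nmrf,ziwe] add [pdz,hhj] -> 6 lines: euw podm pdz hhj gpfu jzp
Hunk 4: at line 2 remove [pdz] add [ivm] -> 6 lines: euw podm ivm hhj gpfu jzp
Final line 1: euw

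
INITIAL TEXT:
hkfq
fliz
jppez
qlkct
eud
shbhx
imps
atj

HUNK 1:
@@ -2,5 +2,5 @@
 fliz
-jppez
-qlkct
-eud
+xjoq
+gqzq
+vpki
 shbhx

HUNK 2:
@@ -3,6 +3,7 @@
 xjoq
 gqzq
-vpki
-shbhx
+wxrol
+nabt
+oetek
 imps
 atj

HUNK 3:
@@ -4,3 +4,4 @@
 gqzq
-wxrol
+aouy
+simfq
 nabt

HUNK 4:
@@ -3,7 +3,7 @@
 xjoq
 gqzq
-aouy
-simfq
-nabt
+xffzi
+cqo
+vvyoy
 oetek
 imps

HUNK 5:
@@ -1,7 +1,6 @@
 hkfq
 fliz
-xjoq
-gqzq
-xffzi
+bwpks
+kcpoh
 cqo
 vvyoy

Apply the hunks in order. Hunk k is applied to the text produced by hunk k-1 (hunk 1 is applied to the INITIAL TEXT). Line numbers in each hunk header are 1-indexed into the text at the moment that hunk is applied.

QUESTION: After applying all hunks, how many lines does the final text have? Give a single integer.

Hunk 1: at line 2 remove [jppez,qlkct,eud] add [xjoq,gqzq,vpki] -> 8 lines: hkfq fliz xjoq gqzq vpki shbhx imps atj
Hunk 2: at line 3 remove [vpki,shbhx] add [wxrol,nabt,oetek] -> 9 lines: hkfq fliz xjoq gqzq wxrol nabt oetek imps atj
Hunk 3: at line 4 remove [wxrol] add [aouy,simfq] -> 10 lines: hkfq fliz xjoq gqzq aouy simfq nabt oetek imps atj
Hunk 4: at line 3 remove [aouy,simfq,nabt] add [xffzi,cqo,vvyoy] -> 10 lines: hkfq fliz xjoq gqzq xffzi cqo vvyoy oetek imps atj
Hunk 5: at line 1 remove [xjoq,gqzq,xffzi] add [bwpks,kcpoh] -> 9 lines: hkfq fliz bwpks kcpoh cqo vvyoy oetek imps atj
Final line count: 9

Answer: 9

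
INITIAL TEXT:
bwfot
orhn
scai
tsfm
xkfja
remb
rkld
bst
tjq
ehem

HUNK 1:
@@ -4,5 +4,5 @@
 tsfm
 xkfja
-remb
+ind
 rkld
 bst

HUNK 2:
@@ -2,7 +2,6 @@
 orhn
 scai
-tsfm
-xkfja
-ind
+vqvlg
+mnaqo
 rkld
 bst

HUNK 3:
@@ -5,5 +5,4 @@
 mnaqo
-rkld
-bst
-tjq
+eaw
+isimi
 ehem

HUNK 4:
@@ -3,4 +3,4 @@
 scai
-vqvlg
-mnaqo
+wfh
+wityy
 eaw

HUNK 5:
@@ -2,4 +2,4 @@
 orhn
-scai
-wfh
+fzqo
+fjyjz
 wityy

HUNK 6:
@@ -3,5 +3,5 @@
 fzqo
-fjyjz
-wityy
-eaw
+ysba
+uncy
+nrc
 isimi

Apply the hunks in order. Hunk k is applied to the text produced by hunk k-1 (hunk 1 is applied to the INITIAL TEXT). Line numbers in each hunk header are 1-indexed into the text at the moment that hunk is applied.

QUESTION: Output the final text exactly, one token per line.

Hunk 1: at line 4 remove [remb] add [ind] -> 10 lines: bwfot orhn scai tsfm xkfja ind rkld bst tjq ehem
Hunk 2: at line 2 remove [tsfm,xkfja,ind] add [vqvlg,mnaqo] -> 9 lines: bwfot orhn scai vqvlg mnaqo rkld bst tjq ehem
Hunk 3: at line 5 remove [rkld,bst,tjq] add [eaw,isimi] -> 8 lines: bwfot orhn scai vqvlg mnaqo eaw isimi ehem
Hunk 4: at line 3 remove [vqvlg,mnaqo] add [wfh,wityy] -> 8 lines: bwfot orhn scai wfh wityy eaw isimi ehem
Hunk 5: at line 2 remove [scai,wfh] add [fzqo,fjyjz] -> 8 lines: bwfot orhn fzqo fjyjz wityy eaw isimi ehem
Hunk 6: at line 3 remove [fjyjz,wityy,eaw] add [ysba,uncy,nrc] -> 8 lines: bwfot orhn fzqo ysba uncy nrc isimi ehem

Answer: bwfot
orhn
fzqo
ysba
uncy
nrc
isimi
ehem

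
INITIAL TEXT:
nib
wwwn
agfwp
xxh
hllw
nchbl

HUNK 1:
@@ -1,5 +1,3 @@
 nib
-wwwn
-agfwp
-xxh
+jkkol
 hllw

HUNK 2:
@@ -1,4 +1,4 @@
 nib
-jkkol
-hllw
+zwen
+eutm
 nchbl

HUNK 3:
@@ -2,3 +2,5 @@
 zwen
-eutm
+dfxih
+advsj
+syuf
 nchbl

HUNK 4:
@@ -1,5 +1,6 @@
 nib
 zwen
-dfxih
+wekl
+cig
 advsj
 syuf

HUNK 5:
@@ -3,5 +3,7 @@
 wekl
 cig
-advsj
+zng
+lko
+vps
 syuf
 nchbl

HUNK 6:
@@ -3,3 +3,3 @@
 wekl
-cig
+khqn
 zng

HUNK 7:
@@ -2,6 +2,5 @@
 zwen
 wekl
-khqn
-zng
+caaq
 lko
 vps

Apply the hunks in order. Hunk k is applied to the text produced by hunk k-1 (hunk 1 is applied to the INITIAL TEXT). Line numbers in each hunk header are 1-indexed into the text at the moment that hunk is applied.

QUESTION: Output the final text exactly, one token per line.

Hunk 1: at line 1 remove [wwwn,agfwp,xxh] add [jkkol] -> 4 lines: nib jkkol hllw nchbl
Hunk 2: at line 1 remove [jkkol,hllw] add [zwen,eutm] -> 4 lines: nib zwen eutm nchbl
Hunk 3: at line 2 remove [eutm] add [dfxih,advsj,syuf] -> 6 lines: nib zwen dfxih advsj syuf nchbl
Hunk 4: at line 1 remove [dfxih] add [wekl,cig] -> 7 lines: nib zwen wekl cig advsj syuf nchbl
Hunk 5: at line 3 remove [advsj] add [zng,lko,vps] -> 9 lines: nib zwen wekl cig zng lko vps syuf nchbl
Hunk 6: at line 3 remove [cig] add [khqn] -> 9 lines: nib zwen wekl khqn zng lko vps syuf nchbl
Hunk 7: at line 2 remove [khqn,zng] add [caaq] -> 8 lines: nib zwen wekl caaq lko vps syuf nchbl

Answer: nib
zwen
wekl
caaq
lko
vps
syuf
nchbl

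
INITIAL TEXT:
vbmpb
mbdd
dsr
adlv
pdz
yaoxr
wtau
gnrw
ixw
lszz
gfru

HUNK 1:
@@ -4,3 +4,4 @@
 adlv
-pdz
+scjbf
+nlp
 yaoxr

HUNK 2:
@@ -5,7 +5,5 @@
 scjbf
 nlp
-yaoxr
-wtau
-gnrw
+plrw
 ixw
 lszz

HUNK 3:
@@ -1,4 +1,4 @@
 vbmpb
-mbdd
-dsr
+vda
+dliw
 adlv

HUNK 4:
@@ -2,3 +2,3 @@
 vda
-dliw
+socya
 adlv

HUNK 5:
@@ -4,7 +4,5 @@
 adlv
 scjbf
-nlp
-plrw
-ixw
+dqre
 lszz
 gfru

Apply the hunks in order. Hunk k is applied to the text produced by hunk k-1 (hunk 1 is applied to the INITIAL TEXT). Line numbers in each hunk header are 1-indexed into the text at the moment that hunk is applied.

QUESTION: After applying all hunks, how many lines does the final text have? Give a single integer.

Answer: 8

Derivation:
Hunk 1: at line 4 remove [pdz] add [scjbf,nlp] -> 12 lines: vbmpb mbdd dsr adlv scjbf nlp yaoxr wtau gnrw ixw lszz gfru
Hunk 2: at line 5 remove [yaoxr,wtau,gnrw] add [plrw] -> 10 lines: vbmpb mbdd dsr adlv scjbf nlp plrw ixw lszz gfru
Hunk 3: at line 1 remove [mbdd,dsr] add [vda,dliw] -> 10 lines: vbmpb vda dliw adlv scjbf nlp plrw ixw lszz gfru
Hunk 4: at line 2 remove [dliw] add [socya] -> 10 lines: vbmpb vda socya adlv scjbf nlp plrw ixw lszz gfru
Hunk 5: at line 4 remove [nlp,plrw,ixw] add [dqre] -> 8 lines: vbmpb vda socya adlv scjbf dqre lszz gfru
Final line count: 8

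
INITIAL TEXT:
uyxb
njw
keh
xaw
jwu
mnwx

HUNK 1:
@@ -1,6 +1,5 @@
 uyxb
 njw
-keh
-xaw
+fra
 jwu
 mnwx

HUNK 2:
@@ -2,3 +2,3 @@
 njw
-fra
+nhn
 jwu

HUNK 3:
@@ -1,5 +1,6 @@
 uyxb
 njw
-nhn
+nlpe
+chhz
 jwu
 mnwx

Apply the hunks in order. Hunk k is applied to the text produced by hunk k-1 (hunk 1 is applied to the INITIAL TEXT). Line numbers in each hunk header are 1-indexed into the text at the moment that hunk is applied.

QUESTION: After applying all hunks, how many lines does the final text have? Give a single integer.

Answer: 6

Derivation:
Hunk 1: at line 1 remove [keh,xaw] add [fra] -> 5 lines: uyxb njw fra jwu mnwx
Hunk 2: at line 2 remove [fra] add [nhn] -> 5 lines: uyxb njw nhn jwu mnwx
Hunk 3: at line 1 remove [nhn] add [nlpe,chhz] -> 6 lines: uyxb njw nlpe chhz jwu mnwx
Final line count: 6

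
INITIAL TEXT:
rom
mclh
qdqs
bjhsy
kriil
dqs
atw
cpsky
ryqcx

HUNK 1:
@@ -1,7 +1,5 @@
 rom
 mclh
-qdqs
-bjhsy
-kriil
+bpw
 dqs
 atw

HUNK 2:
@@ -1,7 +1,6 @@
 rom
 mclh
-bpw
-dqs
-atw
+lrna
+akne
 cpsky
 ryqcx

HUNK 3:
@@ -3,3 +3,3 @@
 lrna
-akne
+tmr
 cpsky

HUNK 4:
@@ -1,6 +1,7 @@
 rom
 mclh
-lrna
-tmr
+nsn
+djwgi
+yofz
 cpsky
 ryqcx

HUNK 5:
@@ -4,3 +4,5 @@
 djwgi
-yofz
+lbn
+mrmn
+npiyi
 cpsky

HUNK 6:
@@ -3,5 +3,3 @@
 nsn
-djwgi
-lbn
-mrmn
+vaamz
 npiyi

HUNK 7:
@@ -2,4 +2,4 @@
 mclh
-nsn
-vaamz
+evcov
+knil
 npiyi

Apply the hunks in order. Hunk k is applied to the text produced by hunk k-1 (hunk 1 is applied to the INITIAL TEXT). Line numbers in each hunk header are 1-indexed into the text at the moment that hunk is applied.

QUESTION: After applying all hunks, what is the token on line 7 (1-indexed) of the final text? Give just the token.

Answer: ryqcx

Derivation:
Hunk 1: at line 1 remove [qdqs,bjhsy,kriil] add [bpw] -> 7 lines: rom mclh bpw dqs atw cpsky ryqcx
Hunk 2: at line 1 remove [bpw,dqs,atw] add [lrna,akne] -> 6 lines: rom mclh lrna akne cpsky ryqcx
Hunk 3: at line 3 remove [akne] add [tmr] -> 6 lines: rom mclh lrna tmr cpsky ryqcx
Hunk 4: at line 1 remove [lrna,tmr] add [nsn,djwgi,yofz] -> 7 lines: rom mclh nsn djwgi yofz cpsky ryqcx
Hunk 5: at line 4 remove [yofz] add [lbn,mrmn,npiyi] -> 9 lines: rom mclh nsn djwgi lbn mrmn npiyi cpsky ryqcx
Hunk 6: at line 3 remove [djwgi,lbn,mrmn] add [vaamz] -> 7 lines: rom mclh nsn vaamz npiyi cpsky ryqcx
Hunk 7: at line 2 remove [nsn,vaamz] add [evcov,knil] -> 7 lines: rom mclh evcov knil npiyi cpsky ryqcx
Final line 7: ryqcx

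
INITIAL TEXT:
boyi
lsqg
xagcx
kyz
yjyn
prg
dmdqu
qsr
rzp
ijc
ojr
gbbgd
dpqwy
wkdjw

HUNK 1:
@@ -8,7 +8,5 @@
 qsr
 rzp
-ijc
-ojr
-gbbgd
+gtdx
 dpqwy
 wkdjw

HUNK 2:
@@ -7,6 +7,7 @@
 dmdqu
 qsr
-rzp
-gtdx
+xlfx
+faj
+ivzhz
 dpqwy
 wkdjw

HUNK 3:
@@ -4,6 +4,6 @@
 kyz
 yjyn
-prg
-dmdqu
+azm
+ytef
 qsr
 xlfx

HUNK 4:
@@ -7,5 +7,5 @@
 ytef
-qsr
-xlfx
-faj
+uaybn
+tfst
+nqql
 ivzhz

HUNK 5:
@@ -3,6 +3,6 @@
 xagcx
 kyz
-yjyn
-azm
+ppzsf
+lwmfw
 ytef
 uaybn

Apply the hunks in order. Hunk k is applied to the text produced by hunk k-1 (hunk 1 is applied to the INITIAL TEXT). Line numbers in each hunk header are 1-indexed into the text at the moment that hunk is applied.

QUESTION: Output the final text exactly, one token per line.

Answer: boyi
lsqg
xagcx
kyz
ppzsf
lwmfw
ytef
uaybn
tfst
nqql
ivzhz
dpqwy
wkdjw

Derivation:
Hunk 1: at line 8 remove [ijc,ojr,gbbgd] add [gtdx] -> 12 lines: boyi lsqg xagcx kyz yjyn prg dmdqu qsr rzp gtdx dpqwy wkdjw
Hunk 2: at line 7 remove [rzp,gtdx] add [xlfx,faj,ivzhz] -> 13 lines: boyi lsqg xagcx kyz yjyn prg dmdqu qsr xlfx faj ivzhz dpqwy wkdjw
Hunk 3: at line 4 remove [prg,dmdqu] add [azm,ytef] -> 13 lines: boyi lsqg xagcx kyz yjyn azm ytef qsr xlfx faj ivzhz dpqwy wkdjw
Hunk 4: at line 7 remove [qsr,xlfx,faj] add [uaybn,tfst,nqql] -> 13 lines: boyi lsqg xagcx kyz yjyn azm ytef uaybn tfst nqql ivzhz dpqwy wkdjw
Hunk 5: at line 3 remove [yjyn,azm] add [ppzsf,lwmfw] -> 13 lines: boyi lsqg xagcx kyz ppzsf lwmfw ytef uaybn tfst nqql ivzhz dpqwy wkdjw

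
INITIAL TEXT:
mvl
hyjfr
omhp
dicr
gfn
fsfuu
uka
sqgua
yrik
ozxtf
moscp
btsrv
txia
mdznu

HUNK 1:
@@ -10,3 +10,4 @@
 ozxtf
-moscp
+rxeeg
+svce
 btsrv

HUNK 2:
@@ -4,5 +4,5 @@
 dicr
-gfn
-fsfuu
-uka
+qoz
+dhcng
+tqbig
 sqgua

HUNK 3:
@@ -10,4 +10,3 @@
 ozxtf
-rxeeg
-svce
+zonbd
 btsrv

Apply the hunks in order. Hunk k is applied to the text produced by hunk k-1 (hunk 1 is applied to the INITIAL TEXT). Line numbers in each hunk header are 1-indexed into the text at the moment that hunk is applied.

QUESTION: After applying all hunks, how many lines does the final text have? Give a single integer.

Answer: 14

Derivation:
Hunk 1: at line 10 remove [moscp] add [rxeeg,svce] -> 15 lines: mvl hyjfr omhp dicr gfn fsfuu uka sqgua yrik ozxtf rxeeg svce btsrv txia mdznu
Hunk 2: at line 4 remove [gfn,fsfuu,uka] add [qoz,dhcng,tqbig] -> 15 lines: mvl hyjfr omhp dicr qoz dhcng tqbig sqgua yrik ozxtf rxeeg svce btsrv txia mdznu
Hunk 3: at line 10 remove [rxeeg,svce] add [zonbd] -> 14 lines: mvl hyjfr omhp dicr qoz dhcng tqbig sqgua yrik ozxtf zonbd btsrv txia mdznu
Final line count: 14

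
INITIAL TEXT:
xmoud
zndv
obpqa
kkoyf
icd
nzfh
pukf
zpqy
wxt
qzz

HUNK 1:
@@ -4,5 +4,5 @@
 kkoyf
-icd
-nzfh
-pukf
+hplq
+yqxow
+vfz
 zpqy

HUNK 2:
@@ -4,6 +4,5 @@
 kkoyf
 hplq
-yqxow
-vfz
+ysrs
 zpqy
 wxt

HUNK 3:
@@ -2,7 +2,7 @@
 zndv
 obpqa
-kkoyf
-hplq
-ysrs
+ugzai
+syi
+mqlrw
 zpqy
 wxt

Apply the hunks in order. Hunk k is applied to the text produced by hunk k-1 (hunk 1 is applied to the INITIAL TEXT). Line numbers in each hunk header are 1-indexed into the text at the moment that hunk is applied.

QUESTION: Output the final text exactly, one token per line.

Answer: xmoud
zndv
obpqa
ugzai
syi
mqlrw
zpqy
wxt
qzz

Derivation:
Hunk 1: at line 4 remove [icd,nzfh,pukf] add [hplq,yqxow,vfz] -> 10 lines: xmoud zndv obpqa kkoyf hplq yqxow vfz zpqy wxt qzz
Hunk 2: at line 4 remove [yqxow,vfz] add [ysrs] -> 9 lines: xmoud zndv obpqa kkoyf hplq ysrs zpqy wxt qzz
Hunk 3: at line 2 remove [kkoyf,hplq,ysrs] add [ugzai,syi,mqlrw] -> 9 lines: xmoud zndv obpqa ugzai syi mqlrw zpqy wxt qzz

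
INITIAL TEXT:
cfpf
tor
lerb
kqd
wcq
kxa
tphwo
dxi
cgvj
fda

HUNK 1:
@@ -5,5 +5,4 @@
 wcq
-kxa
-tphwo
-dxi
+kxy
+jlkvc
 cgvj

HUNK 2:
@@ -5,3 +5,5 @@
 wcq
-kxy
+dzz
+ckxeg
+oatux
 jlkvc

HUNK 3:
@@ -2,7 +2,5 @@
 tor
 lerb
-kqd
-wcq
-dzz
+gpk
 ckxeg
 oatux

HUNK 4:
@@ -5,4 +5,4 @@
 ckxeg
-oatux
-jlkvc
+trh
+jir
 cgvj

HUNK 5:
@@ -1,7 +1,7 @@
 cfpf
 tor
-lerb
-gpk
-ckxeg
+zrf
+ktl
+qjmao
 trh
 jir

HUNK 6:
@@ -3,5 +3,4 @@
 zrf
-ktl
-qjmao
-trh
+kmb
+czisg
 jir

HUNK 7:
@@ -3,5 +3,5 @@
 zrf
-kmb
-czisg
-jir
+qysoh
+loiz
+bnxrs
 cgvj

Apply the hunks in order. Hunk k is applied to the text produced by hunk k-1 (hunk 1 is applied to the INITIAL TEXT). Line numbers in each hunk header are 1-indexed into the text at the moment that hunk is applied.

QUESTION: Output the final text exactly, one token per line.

Answer: cfpf
tor
zrf
qysoh
loiz
bnxrs
cgvj
fda

Derivation:
Hunk 1: at line 5 remove [kxa,tphwo,dxi] add [kxy,jlkvc] -> 9 lines: cfpf tor lerb kqd wcq kxy jlkvc cgvj fda
Hunk 2: at line 5 remove [kxy] add [dzz,ckxeg,oatux] -> 11 lines: cfpf tor lerb kqd wcq dzz ckxeg oatux jlkvc cgvj fda
Hunk 3: at line 2 remove [kqd,wcq,dzz] add [gpk] -> 9 lines: cfpf tor lerb gpk ckxeg oatux jlkvc cgvj fda
Hunk 4: at line 5 remove [oatux,jlkvc] add [trh,jir] -> 9 lines: cfpf tor lerb gpk ckxeg trh jir cgvj fda
Hunk 5: at line 1 remove [lerb,gpk,ckxeg] add [zrf,ktl,qjmao] -> 9 lines: cfpf tor zrf ktl qjmao trh jir cgvj fda
Hunk 6: at line 3 remove [ktl,qjmao,trh] add [kmb,czisg] -> 8 lines: cfpf tor zrf kmb czisg jir cgvj fda
Hunk 7: at line 3 remove [kmb,czisg,jir] add [qysoh,loiz,bnxrs] -> 8 lines: cfpf tor zrf qysoh loiz bnxrs cgvj fda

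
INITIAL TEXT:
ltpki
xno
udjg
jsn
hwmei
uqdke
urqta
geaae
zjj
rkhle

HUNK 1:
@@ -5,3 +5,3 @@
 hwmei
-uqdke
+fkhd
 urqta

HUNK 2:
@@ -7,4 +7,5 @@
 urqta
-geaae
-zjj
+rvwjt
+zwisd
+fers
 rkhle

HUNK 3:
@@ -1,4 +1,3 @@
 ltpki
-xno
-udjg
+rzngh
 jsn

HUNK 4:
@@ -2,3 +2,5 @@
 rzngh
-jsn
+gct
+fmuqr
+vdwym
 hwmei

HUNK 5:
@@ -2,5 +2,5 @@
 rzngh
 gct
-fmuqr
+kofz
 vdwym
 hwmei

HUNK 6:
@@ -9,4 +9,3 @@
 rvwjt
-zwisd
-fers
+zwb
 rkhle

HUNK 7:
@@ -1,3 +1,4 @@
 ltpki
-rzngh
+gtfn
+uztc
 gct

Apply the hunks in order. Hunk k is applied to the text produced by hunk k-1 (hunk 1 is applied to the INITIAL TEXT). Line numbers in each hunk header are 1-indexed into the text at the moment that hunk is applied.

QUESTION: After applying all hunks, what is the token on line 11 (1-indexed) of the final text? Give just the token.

Hunk 1: at line 5 remove [uqdke] add [fkhd] -> 10 lines: ltpki xno udjg jsn hwmei fkhd urqta geaae zjj rkhle
Hunk 2: at line 7 remove [geaae,zjj] add [rvwjt,zwisd,fers] -> 11 lines: ltpki xno udjg jsn hwmei fkhd urqta rvwjt zwisd fers rkhle
Hunk 3: at line 1 remove [xno,udjg] add [rzngh] -> 10 lines: ltpki rzngh jsn hwmei fkhd urqta rvwjt zwisd fers rkhle
Hunk 4: at line 2 remove [jsn] add [gct,fmuqr,vdwym] -> 12 lines: ltpki rzngh gct fmuqr vdwym hwmei fkhd urqta rvwjt zwisd fers rkhle
Hunk 5: at line 2 remove [fmuqr] add [kofz] -> 12 lines: ltpki rzngh gct kofz vdwym hwmei fkhd urqta rvwjt zwisd fers rkhle
Hunk 6: at line 9 remove [zwisd,fers] add [zwb] -> 11 lines: ltpki rzngh gct kofz vdwym hwmei fkhd urqta rvwjt zwb rkhle
Hunk 7: at line 1 remove [rzngh] add [gtfn,uztc] -> 12 lines: ltpki gtfn uztc gct kofz vdwym hwmei fkhd urqta rvwjt zwb rkhle
Final line 11: zwb

Answer: zwb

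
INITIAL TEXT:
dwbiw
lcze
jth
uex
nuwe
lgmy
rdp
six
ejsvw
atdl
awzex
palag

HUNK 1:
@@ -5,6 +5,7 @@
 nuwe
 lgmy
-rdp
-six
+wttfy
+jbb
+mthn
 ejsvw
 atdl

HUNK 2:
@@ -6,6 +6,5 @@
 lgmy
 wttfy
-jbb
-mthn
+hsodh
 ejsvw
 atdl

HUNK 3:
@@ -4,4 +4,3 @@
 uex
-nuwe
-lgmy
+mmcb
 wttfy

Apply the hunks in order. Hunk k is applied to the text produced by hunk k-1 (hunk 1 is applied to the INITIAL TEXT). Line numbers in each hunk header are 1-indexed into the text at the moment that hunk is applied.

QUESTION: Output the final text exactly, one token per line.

Hunk 1: at line 5 remove [rdp,six] add [wttfy,jbb,mthn] -> 13 lines: dwbiw lcze jth uex nuwe lgmy wttfy jbb mthn ejsvw atdl awzex palag
Hunk 2: at line 6 remove [jbb,mthn] add [hsodh] -> 12 lines: dwbiw lcze jth uex nuwe lgmy wttfy hsodh ejsvw atdl awzex palag
Hunk 3: at line 4 remove [nuwe,lgmy] add [mmcb] -> 11 lines: dwbiw lcze jth uex mmcb wttfy hsodh ejsvw atdl awzex palag

Answer: dwbiw
lcze
jth
uex
mmcb
wttfy
hsodh
ejsvw
atdl
awzex
palag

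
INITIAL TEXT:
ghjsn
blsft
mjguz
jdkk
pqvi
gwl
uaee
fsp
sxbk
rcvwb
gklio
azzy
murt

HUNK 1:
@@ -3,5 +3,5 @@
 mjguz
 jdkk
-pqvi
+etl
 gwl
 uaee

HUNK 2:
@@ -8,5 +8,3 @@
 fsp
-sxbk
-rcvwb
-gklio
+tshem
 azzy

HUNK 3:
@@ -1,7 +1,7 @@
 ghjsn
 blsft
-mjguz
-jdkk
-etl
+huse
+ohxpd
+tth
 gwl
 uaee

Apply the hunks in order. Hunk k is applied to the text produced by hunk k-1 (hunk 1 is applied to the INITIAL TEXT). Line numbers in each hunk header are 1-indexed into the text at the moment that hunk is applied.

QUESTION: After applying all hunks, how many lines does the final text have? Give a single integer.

Hunk 1: at line 3 remove [pqvi] add [etl] -> 13 lines: ghjsn blsft mjguz jdkk etl gwl uaee fsp sxbk rcvwb gklio azzy murt
Hunk 2: at line 8 remove [sxbk,rcvwb,gklio] add [tshem] -> 11 lines: ghjsn blsft mjguz jdkk etl gwl uaee fsp tshem azzy murt
Hunk 3: at line 1 remove [mjguz,jdkk,etl] add [huse,ohxpd,tth] -> 11 lines: ghjsn blsft huse ohxpd tth gwl uaee fsp tshem azzy murt
Final line count: 11

Answer: 11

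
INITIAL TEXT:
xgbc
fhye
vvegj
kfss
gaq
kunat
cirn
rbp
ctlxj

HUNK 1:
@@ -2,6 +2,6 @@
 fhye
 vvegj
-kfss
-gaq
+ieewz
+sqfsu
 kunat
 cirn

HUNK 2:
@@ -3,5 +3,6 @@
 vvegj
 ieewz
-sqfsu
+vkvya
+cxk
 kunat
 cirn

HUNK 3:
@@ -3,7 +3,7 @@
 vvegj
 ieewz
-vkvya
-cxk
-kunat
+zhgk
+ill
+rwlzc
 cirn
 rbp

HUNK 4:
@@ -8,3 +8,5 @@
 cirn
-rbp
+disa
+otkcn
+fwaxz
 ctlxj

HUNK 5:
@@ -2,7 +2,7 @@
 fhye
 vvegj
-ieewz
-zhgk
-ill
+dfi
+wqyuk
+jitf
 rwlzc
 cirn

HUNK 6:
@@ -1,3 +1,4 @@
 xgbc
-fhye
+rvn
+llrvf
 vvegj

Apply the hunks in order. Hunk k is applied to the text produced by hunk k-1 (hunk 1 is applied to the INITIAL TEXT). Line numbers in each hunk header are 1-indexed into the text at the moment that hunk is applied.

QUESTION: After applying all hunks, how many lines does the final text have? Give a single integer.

Hunk 1: at line 2 remove [kfss,gaq] add [ieewz,sqfsu] -> 9 lines: xgbc fhye vvegj ieewz sqfsu kunat cirn rbp ctlxj
Hunk 2: at line 3 remove [sqfsu] add [vkvya,cxk] -> 10 lines: xgbc fhye vvegj ieewz vkvya cxk kunat cirn rbp ctlxj
Hunk 3: at line 3 remove [vkvya,cxk,kunat] add [zhgk,ill,rwlzc] -> 10 lines: xgbc fhye vvegj ieewz zhgk ill rwlzc cirn rbp ctlxj
Hunk 4: at line 8 remove [rbp] add [disa,otkcn,fwaxz] -> 12 lines: xgbc fhye vvegj ieewz zhgk ill rwlzc cirn disa otkcn fwaxz ctlxj
Hunk 5: at line 2 remove [ieewz,zhgk,ill] add [dfi,wqyuk,jitf] -> 12 lines: xgbc fhye vvegj dfi wqyuk jitf rwlzc cirn disa otkcn fwaxz ctlxj
Hunk 6: at line 1 remove [fhye] add [rvn,llrvf] -> 13 lines: xgbc rvn llrvf vvegj dfi wqyuk jitf rwlzc cirn disa otkcn fwaxz ctlxj
Final line count: 13

Answer: 13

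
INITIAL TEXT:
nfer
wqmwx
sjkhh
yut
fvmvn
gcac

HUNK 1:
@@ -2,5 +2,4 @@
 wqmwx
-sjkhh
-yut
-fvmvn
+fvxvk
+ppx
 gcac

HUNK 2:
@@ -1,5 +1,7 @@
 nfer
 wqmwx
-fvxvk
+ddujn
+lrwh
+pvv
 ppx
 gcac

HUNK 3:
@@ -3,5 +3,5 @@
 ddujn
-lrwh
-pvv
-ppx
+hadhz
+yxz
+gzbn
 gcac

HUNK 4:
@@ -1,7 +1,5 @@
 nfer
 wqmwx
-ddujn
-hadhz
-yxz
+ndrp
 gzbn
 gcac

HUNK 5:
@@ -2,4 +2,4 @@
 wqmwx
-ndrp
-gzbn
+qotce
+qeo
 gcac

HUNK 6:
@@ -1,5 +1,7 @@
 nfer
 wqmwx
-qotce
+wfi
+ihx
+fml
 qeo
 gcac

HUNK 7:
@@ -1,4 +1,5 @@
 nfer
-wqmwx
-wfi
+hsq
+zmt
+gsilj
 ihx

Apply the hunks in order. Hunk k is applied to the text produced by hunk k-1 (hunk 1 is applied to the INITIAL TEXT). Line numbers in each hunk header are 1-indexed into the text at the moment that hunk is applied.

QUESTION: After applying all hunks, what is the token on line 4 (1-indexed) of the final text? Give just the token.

Hunk 1: at line 2 remove [sjkhh,yut,fvmvn] add [fvxvk,ppx] -> 5 lines: nfer wqmwx fvxvk ppx gcac
Hunk 2: at line 1 remove [fvxvk] add [ddujn,lrwh,pvv] -> 7 lines: nfer wqmwx ddujn lrwh pvv ppx gcac
Hunk 3: at line 3 remove [lrwh,pvv,ppx] add [hadhz,yxz,gzbn] -> 7 lines: nfer wqmwx ddujn hadhz yxz gzbn gcac
Hunk 4: at line 1 remove [ddujn,hadhz,yxz] add [ndrp] -> 5 lines: nfer wqmwx ndrp gzbn gcac
Hunk 5: at line 2 remove [ndrp,gzbn] add [qotce,qeo] -> 5 lines: nfer wqmwx qotce qeo gcac
Hunk 6: at line 1 remove [qotce] add [wfi,ihx,fml] -> 7 lines: nfer wqmwx wfi ihx fml qeo gcac
Hunk 7: at line 1 remove [wqmwx,wfi] add [hsq,zmt,gsilj] -> 8 lines: nfer hsq zmt gsilj ihx fml qeo gcac
Final line 4: gsilj

Answer: gsilj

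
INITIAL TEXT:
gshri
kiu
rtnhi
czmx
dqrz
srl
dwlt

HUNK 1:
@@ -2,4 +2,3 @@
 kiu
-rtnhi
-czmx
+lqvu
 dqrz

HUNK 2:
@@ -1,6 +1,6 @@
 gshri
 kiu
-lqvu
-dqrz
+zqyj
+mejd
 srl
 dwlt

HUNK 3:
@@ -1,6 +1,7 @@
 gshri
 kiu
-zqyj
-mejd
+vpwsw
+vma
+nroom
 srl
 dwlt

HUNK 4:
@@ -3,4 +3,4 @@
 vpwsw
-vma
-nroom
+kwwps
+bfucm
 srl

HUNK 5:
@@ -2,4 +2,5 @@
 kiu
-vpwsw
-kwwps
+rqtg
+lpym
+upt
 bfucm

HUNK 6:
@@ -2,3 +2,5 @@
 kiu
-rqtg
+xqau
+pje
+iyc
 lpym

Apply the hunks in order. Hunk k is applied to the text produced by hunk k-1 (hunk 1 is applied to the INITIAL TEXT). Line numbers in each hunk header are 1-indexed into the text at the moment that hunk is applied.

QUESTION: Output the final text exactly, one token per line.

Answer: gshri
kiu
xqau
pje
iyc
lpym
upt
bfucm
srl
dwlt

Derivation:
Hunk 1: at line 2 remove [rtnhi,czmx] add [lqvu] -> 6 lines: gshri kiu lqvu dqrz srl dwlt
Hunk 2: at line 1 remove [lqvu,dqrz] add [zqyj,mejd] -> 6 lines: gshri kiu zqyj mejd srl dwlt
Hunk 3: at line 1 remove [zqyj,mejd] add [vpwsw,vma,nroom] -> 7 lines: gshri kiu vpwsw vma nroom srl dwlt
Hunk 4: at line 3 remove [vma,nroom] add [kwwps,bfucm] -> 7 lines: gshri kiu vpwsw kwwps bfucm srl dwlt
Hunk 5: at line 2 remove [vpwsw,kwwps] add [rqtg,lpym,upt] -> 8 lines: gshri kiu rqtg lpym upt bfucm srl dwlt
Hunk 6: at line 2 remove [rqtg] add [xqau,pje,iyc] -> 10 lines: gshri kiu xqau pje iyc lpym upt bfucm srl dwlt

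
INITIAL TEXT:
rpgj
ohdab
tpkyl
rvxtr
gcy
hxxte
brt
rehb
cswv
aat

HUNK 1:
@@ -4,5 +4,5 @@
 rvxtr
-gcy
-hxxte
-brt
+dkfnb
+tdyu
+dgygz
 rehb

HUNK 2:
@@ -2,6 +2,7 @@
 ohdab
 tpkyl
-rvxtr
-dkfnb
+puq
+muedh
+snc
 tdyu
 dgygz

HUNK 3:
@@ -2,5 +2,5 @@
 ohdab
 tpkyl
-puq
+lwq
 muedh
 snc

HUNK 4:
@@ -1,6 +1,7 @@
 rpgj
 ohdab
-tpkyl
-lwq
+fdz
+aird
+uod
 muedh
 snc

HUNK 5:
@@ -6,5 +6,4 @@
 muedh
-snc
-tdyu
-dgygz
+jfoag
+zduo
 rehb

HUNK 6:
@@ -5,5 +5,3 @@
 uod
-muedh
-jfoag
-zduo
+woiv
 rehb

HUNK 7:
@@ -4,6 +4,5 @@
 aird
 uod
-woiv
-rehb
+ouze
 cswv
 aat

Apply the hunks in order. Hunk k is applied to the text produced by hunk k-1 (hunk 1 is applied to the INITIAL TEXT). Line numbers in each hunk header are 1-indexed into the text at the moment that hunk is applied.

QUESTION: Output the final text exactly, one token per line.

Answer: rpgj
ohdab
fdz
aird
uod
ouze
cswv
aat

Derivation:
Hunk 1: at line 4 remove [gcy,hxxte,brt] add [dkfnb,tdyu,dgygz] -> 10 lines: rpgj ohdab tpkyl rvxtr dkfnb tdyu dgygz rehb cswv aat
Hunk 2: at line 2 remove [rvxtr,dkfnb] add [puq,muedh,snc] -> 11 lines: rpgj ohdab tpkyl puq muedh snc tdyu dgygz rehb cswv aat
Hunk 3: at line 2 remove [puq] add [lwq] -> 11 lines: rpgj ohdab tpkyl lwq muedh snc tdyu dgygz rehb cswv aat
Hunk 4: at line 1 remove [tpkyl,lwq] add [fdz,aird,uod] -> 12 lines: rpgj ohdab fdz aird uod muedh snc tdyu dgygz rehb cswv aat
Hunk 5: at line 6 remove [snc,tdyu,dgygz] add [jfoag,zduo] -> 11 lines: rpgj ohdab fdz aird uod muedh jfoag zduo rehb cswv aat
Hunk 6: at line 5 remove [muedh,jfoag,zduo] add [woiv] -> 9 lines: rpgj ohdab fdz aird uod woiv rehb cswv aat
Hunk 7: at line 4 remove [woiv,rehb] add [ouze] -> 8 lines: rpgj ohdab fdz aird uod ouze cswv aat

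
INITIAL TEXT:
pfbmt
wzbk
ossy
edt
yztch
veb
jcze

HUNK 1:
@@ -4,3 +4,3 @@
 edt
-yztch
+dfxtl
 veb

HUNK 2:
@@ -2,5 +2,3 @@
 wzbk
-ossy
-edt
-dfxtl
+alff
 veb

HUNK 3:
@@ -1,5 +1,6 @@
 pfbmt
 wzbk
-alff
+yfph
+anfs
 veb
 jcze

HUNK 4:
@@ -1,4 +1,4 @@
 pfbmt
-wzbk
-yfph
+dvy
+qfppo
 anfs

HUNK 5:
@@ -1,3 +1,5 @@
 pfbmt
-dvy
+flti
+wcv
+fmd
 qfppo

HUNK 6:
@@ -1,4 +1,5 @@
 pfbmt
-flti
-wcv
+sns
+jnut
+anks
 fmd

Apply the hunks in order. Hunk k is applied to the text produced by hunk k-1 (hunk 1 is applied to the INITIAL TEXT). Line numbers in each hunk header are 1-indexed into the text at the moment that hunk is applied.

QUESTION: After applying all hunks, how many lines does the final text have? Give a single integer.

Answer: 9

Derivation:
Hunk 1: at line 4 remove [yztch] add [dfxtl] -> 7 lines: pfbmt wzbk ossy edt dfxtl veb jcze
Hunk 2: at line 2 remove [ossy,edt,dfxtl] add [alff] -> 5 lines: pfbmt wzbk alff veb jcze
Hunk 3: at line 1 remove [alff] add [yfph,anfs] -> 6 lines: pfbmt wzbk yfph anfs veb jcze
Hunk 4: at line 1 remove [wzbk,yfph] add [dvy,qfppo] -> 6 lines: pfbmt dvy qfppo anfs veb jcze
Hunk 5: at line 1 remove [dvy] add [flti,wcv,fmd] -> 8 lines: pfbmt flti wcv fmd qfppo anfs veb jcze
Hunk 6: at line 1 remove [flti,wcv] add [sns,jnut,anks] -> 9 lines: pfbmt sns jnut anks fmd qfppo anfs veb jcze
Final line count: 9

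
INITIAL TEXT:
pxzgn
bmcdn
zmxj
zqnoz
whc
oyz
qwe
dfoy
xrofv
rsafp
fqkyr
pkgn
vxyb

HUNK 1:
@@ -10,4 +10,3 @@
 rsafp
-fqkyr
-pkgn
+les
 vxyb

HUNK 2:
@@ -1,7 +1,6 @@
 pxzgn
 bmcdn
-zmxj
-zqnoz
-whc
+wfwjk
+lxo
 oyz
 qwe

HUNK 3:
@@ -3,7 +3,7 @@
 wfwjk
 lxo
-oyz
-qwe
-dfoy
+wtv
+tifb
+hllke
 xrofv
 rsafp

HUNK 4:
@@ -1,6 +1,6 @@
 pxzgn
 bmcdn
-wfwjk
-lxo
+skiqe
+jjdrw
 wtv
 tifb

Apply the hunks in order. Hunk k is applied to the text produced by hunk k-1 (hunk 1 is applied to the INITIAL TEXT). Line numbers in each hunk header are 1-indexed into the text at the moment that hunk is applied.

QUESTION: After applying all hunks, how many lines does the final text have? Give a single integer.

Hunk 1: at line 10 remove [fqkyr,pkgn] add [les] -> 12 lines: pxzgn bmcdn zmxj zqnoz whc oyz qwe dfoy xrofv rsafp les vxyb
Hunk 2: at line 1 remove [zmxj,zqnoz,whc] add [wfwjk,lxo] -> 11 lines: pxzgn bmcdn wfwjk lxo oyz qwe dfoy xrofv rsafp les vxyb
Hunk 3: at line 3 remove [oyz,qwe,dfoy] add [wtv,tifb,hllke] -> 11 lines: pxzgn bmcdn wfwjk lxo wtv tifb hllke xrofv rsafp les vxyb
Hunk 4: at line 1 remove [wfwjk,lxo] add [skiqe,jjdrw] -> 11 lines: pxzgn bmcdn skiqe jjdrw wtv tifb hllke xrofv rsafp les vxyb
Final line count: 11

Answer: 11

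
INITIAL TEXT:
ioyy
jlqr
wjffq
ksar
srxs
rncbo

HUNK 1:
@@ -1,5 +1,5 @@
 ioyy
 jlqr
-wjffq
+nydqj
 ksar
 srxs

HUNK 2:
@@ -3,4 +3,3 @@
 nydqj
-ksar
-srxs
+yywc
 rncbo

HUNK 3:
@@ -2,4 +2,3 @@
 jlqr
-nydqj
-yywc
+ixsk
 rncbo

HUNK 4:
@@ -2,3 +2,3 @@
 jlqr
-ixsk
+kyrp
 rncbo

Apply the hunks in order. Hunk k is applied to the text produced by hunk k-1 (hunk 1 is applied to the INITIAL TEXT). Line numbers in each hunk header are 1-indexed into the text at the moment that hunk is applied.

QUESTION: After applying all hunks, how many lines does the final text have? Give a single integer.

Answer: 4

Derivation:
Hunk 1: at line 1 remove [wjffq] add [nydqj] -> 6 lines: ioyy jlqr nydqj ksar srxs rncbo
Hunk 2: at line 3 remove [ksar,srxs] add [yywc] -> 5 lines: ioyy jlqr nydqj yywc rncbo
Hunk 3: at line 2 remove [nydqj,yywc] add [ixsk] -> 4 lines: ioyy jlqr ixsk rncbo
Hunk 4: at line 2 remove [ixsk] add [kyrp] -> 4 lines: ioyy jlqr kyrp rncbo
Final line count: 4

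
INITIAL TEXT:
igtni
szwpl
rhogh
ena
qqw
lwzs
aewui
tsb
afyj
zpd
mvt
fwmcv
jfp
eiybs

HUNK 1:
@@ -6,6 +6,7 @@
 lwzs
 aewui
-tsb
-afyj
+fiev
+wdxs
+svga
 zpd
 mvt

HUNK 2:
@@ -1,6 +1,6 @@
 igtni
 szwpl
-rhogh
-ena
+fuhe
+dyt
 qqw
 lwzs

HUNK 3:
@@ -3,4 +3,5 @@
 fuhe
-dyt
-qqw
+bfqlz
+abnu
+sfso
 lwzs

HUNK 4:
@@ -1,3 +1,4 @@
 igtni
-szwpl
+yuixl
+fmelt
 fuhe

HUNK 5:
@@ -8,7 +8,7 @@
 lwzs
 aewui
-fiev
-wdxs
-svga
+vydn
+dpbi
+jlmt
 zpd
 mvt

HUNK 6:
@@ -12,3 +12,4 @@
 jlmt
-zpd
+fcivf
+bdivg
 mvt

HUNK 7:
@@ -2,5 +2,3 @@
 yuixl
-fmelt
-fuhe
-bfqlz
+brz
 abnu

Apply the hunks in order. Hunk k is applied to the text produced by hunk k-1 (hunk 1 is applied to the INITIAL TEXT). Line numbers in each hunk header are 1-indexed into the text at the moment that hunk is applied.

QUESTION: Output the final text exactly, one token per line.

Hunk 1: at line 6 remove [tsb,afyj] add [fiev,wdxs,svga] -> 15 lines: igtni szwpl rhogh ena qqw lwzs aewui fiev wdxs svga zpd mvt fwmcv jfp eiybs
Hunk 2: at line 1 remove [rhogh,ena] add [fuhe,dyt] -> 15 lines: igtni szwpl fuhe dyt qqw lwzs aewui fiev wdxs svga zpd mvt fwmcv jfp eiybs
Hunk 3: at line 3 remove [dyt,qqw] add [bfqlz,abnu,sfso] -> 16 lines: igtni szwpl fuhe bfqlz abnu sfso lwzs aewui fiev wdxs svga zpd mvt fwmcv jfp eiybs
Hunk 4: at line 1 remove [szwpl] add [yuixl,fmelt] -> 17 lines: igtni yuixl fmelt fuhe bfqlz abnu sfso lwzs aewui fiev wdxs svga zpd mvt fwmcv jfp eiybs
Hunk 5: at line 8 remove [fiev,wdxs,svga] add [vydn,dpbi,jlmt] -> 17 lines: igtni yuixl fmelt fuhe bfqlz abnu sfso lwzs aewui vydn dpbi jlmt zpd mvt fwmcv jfp eiybs
Hunk 6: at line 12 remove [zpd] add [fcivf,bdivg] -> 18 lines: igtni yuixl fmelt fuhe bfqlz abnu sfso lwzs aewui vydn dpbi jlmt fcivf bdivg mvt fwmcv jfp eiybs
Hunk 7: at line 2 remove [fmelt,fuhe,bfqlz] add [brz] -> 16 lines: igtni yuixl brz abnu sfso lwzs aewui vydn dpbi jlmt fcivf bdivg mvt fwmcv jfp eiybs

Answer: igtni
yuixl
brz
abnu
sfso
lwzs
aewui
vydn
dpbi
jlmt
fcivf
bdivg
mvt
fwmcv
jfp
eiybs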